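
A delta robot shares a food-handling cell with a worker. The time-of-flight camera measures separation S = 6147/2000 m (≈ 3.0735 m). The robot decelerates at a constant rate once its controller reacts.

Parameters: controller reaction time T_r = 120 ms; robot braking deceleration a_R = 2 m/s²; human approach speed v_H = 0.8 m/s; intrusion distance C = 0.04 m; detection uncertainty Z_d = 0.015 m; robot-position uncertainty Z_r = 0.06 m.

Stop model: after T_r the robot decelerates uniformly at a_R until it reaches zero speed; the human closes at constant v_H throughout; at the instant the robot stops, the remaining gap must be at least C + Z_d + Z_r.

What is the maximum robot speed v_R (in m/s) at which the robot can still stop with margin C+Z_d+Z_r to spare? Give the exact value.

v_R_max = 5/2 m/s = 2.5000 m/s

at the boundary: (1/4)·v² + (13/25)·v + (-229/80) = 0
  disc = (13/25)² − 4·(1/4)·(-229/80) = 31329/10000 ; √disc = 177/100
  v_R = (−(13/25) + 177/100) / (2·(1/4)) = 5/2 m/s
check:
braking lasts T_s = (5/2)/2 = 1.2500 s
reaction-phase robot travel = 2.5000·0.1200 = 0.3000 m
braking distance = 2.5000²/(2·2.0000) = 1.5625 m
person approaches 0.8000·(0.1200+1.2500) = 1.0960 m
C+Z_d+Z_r = 0.0400+0.0150+0.0600 = 0.1150 m
sum ≈ 0.3000+1.5625+1.0960+0.1150 ≈ 3.0735 m = S ✓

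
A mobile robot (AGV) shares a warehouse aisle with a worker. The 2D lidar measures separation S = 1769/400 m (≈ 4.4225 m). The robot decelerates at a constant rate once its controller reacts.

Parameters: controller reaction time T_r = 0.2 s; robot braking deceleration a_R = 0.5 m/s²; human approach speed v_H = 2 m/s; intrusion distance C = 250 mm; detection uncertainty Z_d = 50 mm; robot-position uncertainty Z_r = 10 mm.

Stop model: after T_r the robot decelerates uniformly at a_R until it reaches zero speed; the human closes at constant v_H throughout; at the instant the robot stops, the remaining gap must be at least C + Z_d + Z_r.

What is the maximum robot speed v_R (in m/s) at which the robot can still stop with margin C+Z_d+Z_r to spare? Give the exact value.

at the boundary: (1)·v² + (21/5)·v + (-297/80) = 0
  disc = (21/5)² − 4·(1)·(-297/80) = 3249/100 ; √disc = 57/10
  v_R = (−(21/5) + 57/10) / (2·(1)) = 3/4 m/s
check:
T_s = v_R/a_R = (3/4)/(1/2) = 1.5000 s
robot in T_r: 0.7500·0.2000 = 0.1500 m
braking distance = 0.7500²/(2·0.5000) = 0.5625 m
human closes 2.0000·1.7000 = 3.4000 m
margins: 0.2500+0.0500+0.0100 = 0.3100 m
sum ≈ 0.1500+0.5625+3.4000+0.3100 ≈ 4.4225 m = S ✓

v_R_max = 3/4 m/s = 0.7500 m/s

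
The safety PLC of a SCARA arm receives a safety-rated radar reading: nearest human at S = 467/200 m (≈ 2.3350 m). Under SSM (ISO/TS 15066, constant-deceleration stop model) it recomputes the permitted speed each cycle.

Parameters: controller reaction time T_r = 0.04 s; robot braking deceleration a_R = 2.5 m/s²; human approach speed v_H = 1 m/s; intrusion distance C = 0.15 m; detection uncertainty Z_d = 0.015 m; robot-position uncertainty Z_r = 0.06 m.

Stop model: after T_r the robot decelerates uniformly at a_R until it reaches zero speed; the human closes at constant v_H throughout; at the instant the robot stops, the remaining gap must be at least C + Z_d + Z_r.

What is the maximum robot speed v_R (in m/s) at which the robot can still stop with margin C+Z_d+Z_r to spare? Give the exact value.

v_R_max = 23/10 m/s = 2.3000 m/s

collect terms ⇒ (1/5)·v_R² + (11/25)·v_R + (-207/100) = 0
  disc = (11/25)² − 4·(1/5)·(-207/100) = 1156/625 ; √disc = 34/25
  v_R = (−(11/25) + 34/25) / (2·(1/5)) = 23/10 m/s
check:
stop time T_s = (23/10)/(5/2) = 0.9200 s
robot covers v_R·T_r = 2.3000·0.0400 = 0.0920 m before braking
braking distance = 2.3000²/(2·2.5000) = 1.0580 m
person approaches 1.0000·(0.0400+0.9200) = 0.9600 m
C+Z_d+Z_r = 0.1500+0.0150+0.0600 = 0.2250 m
sum ≈ 0.0920+1.0580+0.9600+0.2250 ≈ 2.3350 m = S ✓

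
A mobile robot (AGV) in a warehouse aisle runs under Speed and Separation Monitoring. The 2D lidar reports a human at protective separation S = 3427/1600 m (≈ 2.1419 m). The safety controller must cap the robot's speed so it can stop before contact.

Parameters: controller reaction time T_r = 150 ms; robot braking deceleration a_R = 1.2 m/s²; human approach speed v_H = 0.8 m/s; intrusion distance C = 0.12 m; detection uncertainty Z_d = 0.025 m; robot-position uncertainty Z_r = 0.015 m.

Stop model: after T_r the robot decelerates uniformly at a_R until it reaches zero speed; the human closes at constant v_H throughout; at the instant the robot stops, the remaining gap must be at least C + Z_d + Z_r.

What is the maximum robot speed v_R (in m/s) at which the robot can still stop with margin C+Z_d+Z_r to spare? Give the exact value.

v_R_max = 27/20 m/s = 1.3500 m/s

at the boundary: (5/12)·v² + (49/60)·v + (-2979/1600) = 0
  disc = (49/60)² − 4·(5/12)·(-2979/1600) = 54289/14400 ; √disc = 233/120
  v_R = (−(49/60) + 233/120) / (2·(5/12)) = 27/20 m/s
check:
stop time T_s = (27/20)/(6/5) = 1.1250 s
reaction-phase robot travel = 1.3500·0.1500 = 0.2025 m
robot covers 1.3500·1.1250 − ½·1.2000·1.1250² = 0.7594 m while stopping
human over T_r+T_s: 0.8000·(0.1500+1.1250) = 1.0200 m
C+Z_d+Z_r = 0.1200+0.0250+0.0150 = 0.1600 m
sum ≈ 0.2025+0.7594+1.0200+0.1600 ≈ 2.1419 m = S ✓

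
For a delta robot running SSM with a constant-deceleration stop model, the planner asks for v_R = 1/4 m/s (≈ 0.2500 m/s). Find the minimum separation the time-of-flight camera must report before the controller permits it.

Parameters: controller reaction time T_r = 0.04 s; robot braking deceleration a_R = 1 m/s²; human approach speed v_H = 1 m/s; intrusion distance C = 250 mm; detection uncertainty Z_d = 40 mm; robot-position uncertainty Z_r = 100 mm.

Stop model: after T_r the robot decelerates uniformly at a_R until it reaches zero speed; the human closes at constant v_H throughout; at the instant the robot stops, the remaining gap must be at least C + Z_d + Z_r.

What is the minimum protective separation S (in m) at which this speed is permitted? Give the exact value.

stop time T_s = (1/4)/1 = 0.2500 s
reaction-phase robot travel = 0.2500·0.0400 = 0.0100 m
robot covers 0.2500·0.2500 − ½·1.0000·0.2500² = 0.0312 m while stopping
person approaches 1.0000·(0.0400+0.2500) = 0.2900 m
C+Z_d+Z_r = 0.2500+0.0400+0.1000 = 0.3900 m
S_min ≈ 0.0100+0.0312+0.2900+0.3900  ⇒  S_min = 577/800 m

S_min = 577/800 m = 0.7212 m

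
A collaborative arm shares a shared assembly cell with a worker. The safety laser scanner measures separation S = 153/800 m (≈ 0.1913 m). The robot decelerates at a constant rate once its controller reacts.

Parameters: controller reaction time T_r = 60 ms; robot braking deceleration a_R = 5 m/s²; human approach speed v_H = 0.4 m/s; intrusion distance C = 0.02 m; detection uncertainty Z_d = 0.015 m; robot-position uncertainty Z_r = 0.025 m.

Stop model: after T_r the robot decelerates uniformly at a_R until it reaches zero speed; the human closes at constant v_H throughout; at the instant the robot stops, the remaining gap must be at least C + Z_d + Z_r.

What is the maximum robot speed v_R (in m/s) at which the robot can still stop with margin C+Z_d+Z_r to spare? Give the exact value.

at the boundary: (1/10)·v² + (7/50)·v + (-429/4000) = 0
  disc = (7/50)² − 4·(1/10)·(-429/4000) = 1/16 ; √disc = 1/4
  v_R = (−(7/50) + 1/4) / (2·(1/10)) = 11/20 m/s
check:
braking lasts T_s = (11/20)/5 = 0.1100 s
robot covers v_R·T_r = 0.5500·0.0600 = 0.0330 m before braking
robot under decel: 0.5500²/(2·5.0000) = 0.0302 m
human closes 0.4000·0.1700 = 0.0680 m
residual clearance needed = 0.0200+0.0150+0.0250 = 0.0600 m
sum ≈ 0.0330+0.0302+0.0680+0.0600 ≈ 0.1913 m = S ✓

v_R_max = 11/20 m/s = 0.5500 m/s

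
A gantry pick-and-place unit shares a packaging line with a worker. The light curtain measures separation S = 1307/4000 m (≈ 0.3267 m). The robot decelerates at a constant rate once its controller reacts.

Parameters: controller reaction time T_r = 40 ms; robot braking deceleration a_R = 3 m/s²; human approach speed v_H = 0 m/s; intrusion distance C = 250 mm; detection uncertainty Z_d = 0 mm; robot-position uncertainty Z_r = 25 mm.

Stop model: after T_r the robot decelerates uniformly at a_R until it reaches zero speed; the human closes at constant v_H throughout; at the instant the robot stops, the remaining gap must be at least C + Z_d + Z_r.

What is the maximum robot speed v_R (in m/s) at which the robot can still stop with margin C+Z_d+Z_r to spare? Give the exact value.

v_R_max = 9/20 m/s = 0.4500 m/s

quadratic (1/6)·v² + (1/25)·v + (-207/4000) = 0
  disc = (1/25)² − 4·(1/6)·(-207/4000) = 361/10000 ; √disc = 19/100
  v_R = (−(1/25) + 19/100) / (2·(1/6)) = 9/20 m/s
check:
braking lasts T_s = (9/20)/3 = 0.1500 s
reaction-phase robot travel = 0.4500·0.0400 = 0.0180 m
braking distance = 0.4500²/(2·3.0000) = 0.0338 m
human over T_r+T_s: 0.0000·(0.0400+0.1500) = 0.0000 m
C+Z_d+Z_r = 0.2500+0.0000+0.0250 = 0.2750 m
sum ≈ 0.0180+0.0338+0.0000+0.2750 ≈ 0.3267 m = S ✓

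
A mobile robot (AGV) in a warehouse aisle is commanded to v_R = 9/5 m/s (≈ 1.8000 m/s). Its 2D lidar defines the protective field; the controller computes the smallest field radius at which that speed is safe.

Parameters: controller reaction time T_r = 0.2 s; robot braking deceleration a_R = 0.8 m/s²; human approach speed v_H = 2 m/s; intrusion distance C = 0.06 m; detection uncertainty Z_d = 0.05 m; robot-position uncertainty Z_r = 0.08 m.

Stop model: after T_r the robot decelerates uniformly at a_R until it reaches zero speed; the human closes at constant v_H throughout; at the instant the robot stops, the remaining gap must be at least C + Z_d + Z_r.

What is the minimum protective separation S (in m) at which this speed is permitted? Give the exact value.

braking lasts T_s = (9/5)/(4/5) = 2.2500 s
robot covers v_R·T_r = 1.8000·0.2000 = 0.3600 m before braking
braking distance = 1.8000²/(2·0.8000) = 2.0250 m
human over T_r+T_s: 2.0000·(0.2000+2.2500) = 4.9000 m
margins: 0.0600+0.0500+0.0800 = 0.1900 m
S_min ≈ 0.3600+2.0250+4.9000+0.1900  ⇒  S_min = 299/40 m

S_min = 299/40 m = 7.4750 m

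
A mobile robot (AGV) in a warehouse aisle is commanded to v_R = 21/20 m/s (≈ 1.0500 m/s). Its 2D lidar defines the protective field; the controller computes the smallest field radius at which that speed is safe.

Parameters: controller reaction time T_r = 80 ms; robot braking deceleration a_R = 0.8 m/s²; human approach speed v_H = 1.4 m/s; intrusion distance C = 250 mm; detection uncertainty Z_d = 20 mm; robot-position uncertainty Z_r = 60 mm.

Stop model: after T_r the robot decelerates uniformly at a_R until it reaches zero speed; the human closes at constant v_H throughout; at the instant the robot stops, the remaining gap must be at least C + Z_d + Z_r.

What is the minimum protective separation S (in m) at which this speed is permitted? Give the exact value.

braking lasts T_s = (21/20)/(4/5) = 1.3125 s
robot covers v_R·T_r = 1.0500·0.0800 = 0.0840 m before braking
robot covers 1.0500·1.3125 − ½·0.8000·1.3125² = 0.6891 m while stopping
person approaches 1.4000·(0.0800+1.3125) = 1.9495 m
residual clearance needed = 0.2500+0.0200+0.0600 = 0.3300 m
S_min ≈ 0.0840+0.6891+1.9495+0.3300  ⇒  S_min = 48841/16000 m

S_min = 48841/16000 m = 3.0526 m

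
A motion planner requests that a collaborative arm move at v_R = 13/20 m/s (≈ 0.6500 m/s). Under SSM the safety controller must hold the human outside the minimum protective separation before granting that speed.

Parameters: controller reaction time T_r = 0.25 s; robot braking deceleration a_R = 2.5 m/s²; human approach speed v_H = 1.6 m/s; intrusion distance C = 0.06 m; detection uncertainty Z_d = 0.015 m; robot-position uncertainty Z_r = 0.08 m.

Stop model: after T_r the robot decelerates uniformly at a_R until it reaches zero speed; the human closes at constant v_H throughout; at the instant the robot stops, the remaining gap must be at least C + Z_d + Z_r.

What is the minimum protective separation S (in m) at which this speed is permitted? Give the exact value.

braking lasts T_s = (13/20)/(5/2) = 0.2600 s
robot in T_r: 0.6500·0.2500 = 0.1625 m
braking distance = 0.6500²/(2·2.5000) = 0.0845 m
person approaches 1.6000·(0.2500+0.2600) = 0.8160 m
C+Z_d+Z_r = 0.0600+0.0150+0.0800 = 0.1550 m
S_min ≈ 0.1625+0.0845+0.8160+0.1550  ⇒  S_min = 609/500 m

S_min = 609/500 m = 1.2180 m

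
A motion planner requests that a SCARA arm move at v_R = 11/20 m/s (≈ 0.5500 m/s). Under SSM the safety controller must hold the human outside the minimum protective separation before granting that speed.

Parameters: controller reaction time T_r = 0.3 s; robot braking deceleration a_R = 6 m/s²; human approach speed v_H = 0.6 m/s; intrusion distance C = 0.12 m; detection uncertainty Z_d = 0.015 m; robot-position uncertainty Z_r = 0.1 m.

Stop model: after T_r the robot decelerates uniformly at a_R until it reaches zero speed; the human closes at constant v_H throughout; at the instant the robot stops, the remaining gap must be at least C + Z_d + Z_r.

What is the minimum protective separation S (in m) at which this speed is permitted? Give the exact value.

S_min = 3169/4800 m = 0.6602 m

braking lasts T_s = (11/20)/6 = 0.0917 s
reaction-phase robot travel = 0.5500·0.3000 = 0.1650 m
robot under decel: 0.5500²/(2·6.0000) = 0.0252 m
human closes 0.6000·0.3917 = 0.2350 m
residual clearance needed = 0.1200+0.0150+0.1000 = 0.2350 m
S_min ≈ 0.1650+0.0252+0.2350+0.2350  ⇒  S_min = 3169/4800 m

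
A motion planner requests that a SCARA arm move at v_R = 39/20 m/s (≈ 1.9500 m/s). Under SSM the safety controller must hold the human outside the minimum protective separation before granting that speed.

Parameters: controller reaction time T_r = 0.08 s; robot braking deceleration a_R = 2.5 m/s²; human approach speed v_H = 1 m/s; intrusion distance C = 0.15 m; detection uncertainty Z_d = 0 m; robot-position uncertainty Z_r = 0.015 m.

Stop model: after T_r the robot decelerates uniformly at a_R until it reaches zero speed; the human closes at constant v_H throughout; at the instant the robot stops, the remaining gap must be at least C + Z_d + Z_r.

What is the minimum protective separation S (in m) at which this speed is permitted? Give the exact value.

S_min = 3883/2000 m = 1.9415 m

T_s = v_R/a_R = (39/20)/(5/2) = 0.7800 s
robot in T_r: 1.9500·0.0800 = 0.1560 m
braking distance = 1.9500²/(2·2.5000) = 0.7605 m
human over T_r+T_s: 1.0000·(0.0800+0.7800) = 0.8600 m
margins: 0.1500+0.0000+0.0150 = 0.1650 m
S_min ≈ 0.1560+0.7605+0.8600+0.1650  ⇒  S_min = 3883/2000 m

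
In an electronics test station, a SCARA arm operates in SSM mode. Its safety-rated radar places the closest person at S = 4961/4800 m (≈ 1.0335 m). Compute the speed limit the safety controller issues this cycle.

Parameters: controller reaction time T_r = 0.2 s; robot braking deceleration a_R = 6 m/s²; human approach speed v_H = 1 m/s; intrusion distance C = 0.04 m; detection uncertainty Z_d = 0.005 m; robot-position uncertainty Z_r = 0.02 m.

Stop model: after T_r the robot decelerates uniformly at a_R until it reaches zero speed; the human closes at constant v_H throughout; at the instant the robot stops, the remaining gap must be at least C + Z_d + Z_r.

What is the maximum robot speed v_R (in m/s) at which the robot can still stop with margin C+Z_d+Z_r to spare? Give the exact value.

v_R_max = 31/20 m/s = 1.5500 m/s

quadratic (1/12)·v² + (11/30)·v + (-3689/4800) = 0
  disc = (11/30)² − 4·(1/12)·(-3689/4800) = 25/64 ; √disc = 5/8
  v_R = (−(11/30) + 5/8) / (2·(1/12)) = 31/20 m/s
check:
T_s = v_R/a_R = (31/20)/6 = 0.2583 s
reaction-phase robot travel = 1.5500·0.2000 = 0.3100 m
robot under decel: 1.5500²/(2·6.0000) = 0.2002 m
person approaches 1.0000·(0.2000+0.2583) = 0.4583 m
C+Z_d+Z_r = 0.0400+0.0050+0.0200 = 0.0650 m
sum ≈ 0.3100+0.2002+0.4583+0.0650 ≈ 1.0335 m = S ✓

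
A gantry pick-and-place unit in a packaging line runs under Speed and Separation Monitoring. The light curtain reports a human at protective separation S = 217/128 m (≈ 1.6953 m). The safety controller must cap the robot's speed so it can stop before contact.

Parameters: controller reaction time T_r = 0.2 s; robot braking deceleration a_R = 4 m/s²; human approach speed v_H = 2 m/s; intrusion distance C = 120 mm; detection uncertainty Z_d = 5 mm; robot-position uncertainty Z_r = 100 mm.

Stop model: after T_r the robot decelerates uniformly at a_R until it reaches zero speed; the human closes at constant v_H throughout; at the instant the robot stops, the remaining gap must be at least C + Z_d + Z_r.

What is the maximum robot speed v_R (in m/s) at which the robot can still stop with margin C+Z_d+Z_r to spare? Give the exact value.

v_R_max = 5/4 m/s = 1.2500 m/s

quadratic (1/8)·v² + (7/10)·v + (-137/128) = 0
  disc = (7/10)² − 4·(1/8)·(-137/128) = 6561/6400 ; √disc = 81/80
  v_R = (−(7/10) + 81/80) / (2·(1/8)) = 5/4 m/s
check:
T_s = v_R/a_R = (5/4)/4 = 0.3125 s
reaction-phase robot travel = 1.2500·0.2000 = 0.2500 m
robot covers 1.2500·0.3125 − ½·4.0000·0.3125² = 0.1953 m while stopping
human over T_r+T_s: 2.0000·(0.2000+0.3125) = 1.0250 m
margins: 0.1200+0.0050+0.1000 = 0.2250 m
sum ≈ 0.2500+0.1953+1.0250+0.2250 ≈ 1.6953 m = S ✓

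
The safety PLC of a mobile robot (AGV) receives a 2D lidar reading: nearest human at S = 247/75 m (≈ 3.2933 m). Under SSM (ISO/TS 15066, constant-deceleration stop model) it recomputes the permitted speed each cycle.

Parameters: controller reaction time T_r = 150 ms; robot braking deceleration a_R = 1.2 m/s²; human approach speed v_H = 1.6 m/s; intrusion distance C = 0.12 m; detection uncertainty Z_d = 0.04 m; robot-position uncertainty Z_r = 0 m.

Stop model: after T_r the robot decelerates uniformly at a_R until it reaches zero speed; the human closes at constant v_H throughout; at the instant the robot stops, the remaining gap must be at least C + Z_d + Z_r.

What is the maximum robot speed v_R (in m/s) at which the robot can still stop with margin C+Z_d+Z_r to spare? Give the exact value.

v_R_max = 7/5 m/s = 1.4000 m/s

collect terms ⇒ (5/12)·v_R² + (89/60)·v_R + (-217/75) = 0
  disc = (89/60)² − 4·(5/12)·(-217/75) = 2809/400 ; √disc = 53/20
  v_R = (−(89/60) + 53/20) / (2·(5/12)) = 7/5 m/s
check:
braking lasts T_s = (7/5)/(6/5) = 1.1667 s
robot covers v_R·T_r = 1.4000·0.1500 = 0.2100 m before braking
robot covers 1.4000·1.1667 − ½·1.2000·1.1667² = 0.8167 m while stopping
human closes 1.6000·1.3167 = 2.1067 m
margins: 0.1200+0.0400+0.0000 = 0.1600 m
sum ≈ 0.2100+0.8167+2.1067+0.1600 ≈ 3.2933 m = S ✓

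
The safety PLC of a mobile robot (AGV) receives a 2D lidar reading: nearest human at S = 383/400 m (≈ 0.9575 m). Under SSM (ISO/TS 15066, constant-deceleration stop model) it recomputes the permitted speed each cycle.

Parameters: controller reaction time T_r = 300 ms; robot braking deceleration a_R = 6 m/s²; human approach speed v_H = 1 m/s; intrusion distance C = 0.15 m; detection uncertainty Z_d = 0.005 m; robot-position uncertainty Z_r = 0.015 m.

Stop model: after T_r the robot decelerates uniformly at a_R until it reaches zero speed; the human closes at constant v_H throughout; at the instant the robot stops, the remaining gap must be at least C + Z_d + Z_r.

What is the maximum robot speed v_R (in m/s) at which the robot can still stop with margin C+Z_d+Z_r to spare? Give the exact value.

at the boundary: (1/12)·v² + (7/15)·v + (-39/80) = 0
  disc = (7/15)² − 4·(1/12)·(-39/80) = 1369/3600 ; √disc = 37/60
  v_R = (−(7/15) + 37/60) / (2·(1/12)) = 9/10 m/s
check:
stop time T_s = (9/10)/6 = 0.1500 s
robot in T_r: 0.9000·0.3000 = 0.2700 m
robot under decel: 0.9000²/(2·6.0000) = 0.0675 m
human closes 1.0000·0.4500 = 0.4500 m
residual clearance needed = 0.1500+0.0050+0.0150 = 0.1700 m
sum ≈ 0.2700+0.0675+0.4500+0.1700 ≈ 0.9575 m = S ✓

v_R_max = 9/10 m/s = 0.9000 m/s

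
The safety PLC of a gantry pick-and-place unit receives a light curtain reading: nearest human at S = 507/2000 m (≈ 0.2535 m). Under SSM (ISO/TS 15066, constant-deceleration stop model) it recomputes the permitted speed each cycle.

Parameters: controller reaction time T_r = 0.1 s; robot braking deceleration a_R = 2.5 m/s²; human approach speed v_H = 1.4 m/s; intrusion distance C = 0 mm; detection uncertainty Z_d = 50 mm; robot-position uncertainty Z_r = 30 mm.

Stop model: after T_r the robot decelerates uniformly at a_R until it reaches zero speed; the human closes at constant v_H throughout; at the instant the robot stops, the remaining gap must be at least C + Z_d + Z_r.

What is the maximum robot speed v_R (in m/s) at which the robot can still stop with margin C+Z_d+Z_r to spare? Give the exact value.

v_R_max = 1/20 m/s = 0.0500 m/s

quadratic (1/5)·v² + (33/50)·v + (-67/2000) = 0
  disc = (33/50)² − 4·(1/5)·(-67/2000) = 289/625 ; √disc = 17/25
  v_R = (−(33/50) + 17/25) / (2·(1/5)) = 1/20 m/s
check:
braking lasts T_s = (1/20)/(5/2) = 0.0200 s
robot covers v_R·T_r = 0.0500·0.1000 = 0.0050 m before braking
robot under decel: 0.0500²/(2·2.5000) = 0.0005 m
human over T_r+T_s: 1.4000·(0.1000+0.0200) = 0.1680 m
residual clearance needed = 0.0000+0.0500+0.0300 = 0.0800 m
sum ≈ 0.0050+0.0005+0.1680+0.0800 ≈ 0.2535 m = S ✓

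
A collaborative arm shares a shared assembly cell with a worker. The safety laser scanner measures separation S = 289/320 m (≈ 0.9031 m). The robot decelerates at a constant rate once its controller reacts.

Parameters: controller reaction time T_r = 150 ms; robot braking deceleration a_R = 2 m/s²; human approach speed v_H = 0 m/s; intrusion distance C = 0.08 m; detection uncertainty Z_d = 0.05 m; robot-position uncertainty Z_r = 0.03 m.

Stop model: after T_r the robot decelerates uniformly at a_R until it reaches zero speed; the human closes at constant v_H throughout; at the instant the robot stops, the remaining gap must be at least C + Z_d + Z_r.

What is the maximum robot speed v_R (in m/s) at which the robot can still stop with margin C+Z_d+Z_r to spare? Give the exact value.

v_R_max = 29/20 m/s = 1.4500 m/s

quadratic (1/4)·v² + (3/20)·v + (-1189/1600) = 0
  disc = (3/20)² − 4·(1/4)·(-1189/1600) = 49/64 ; √disc = 7/8
  v_R = (−(3/20) + 7/8) / (2·(1/4)) = 29/20 m/s
check:
braking lasts T_s = (29/20)/2 = 0.7250 s
reaction-phase robot travel = 1.4500·0.1500 = 0.2175 m
robot covers 1.4500·0.7250 − ½·2.0000·0.7250² = 0.5256 m while stopping
person approaches 0.0000·(0.1500+0.7250) = 0.0000 m
margins: 0.0800+0.0500+0.0300 = 0.1600 m
sum ≈ 0.2175+0.5256+0.0000+0.1600 ≈ 0.9031 m = S ✓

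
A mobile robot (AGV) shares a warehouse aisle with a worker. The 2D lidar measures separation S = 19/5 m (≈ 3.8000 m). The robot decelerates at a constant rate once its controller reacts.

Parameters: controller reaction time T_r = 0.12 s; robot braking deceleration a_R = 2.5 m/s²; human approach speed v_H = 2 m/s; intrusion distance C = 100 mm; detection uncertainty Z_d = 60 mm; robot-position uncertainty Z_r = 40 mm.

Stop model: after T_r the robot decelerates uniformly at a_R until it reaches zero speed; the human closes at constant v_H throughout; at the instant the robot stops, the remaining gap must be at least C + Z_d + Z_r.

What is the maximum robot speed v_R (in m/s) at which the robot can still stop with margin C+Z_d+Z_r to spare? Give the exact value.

v_R_max = 12/5 m/s = 2.4000 m/s

at the boundary: (1/5)·v² + (23/25)·v + (-84/25) = 0
  disc = (23/25)² − 4·(1/5)·(-84/25) = 2209/625 ; √disc = 47/25
  v_R = (−(23/25) + 47/25) / (2·(1/5)) = 12/5 m/s
check:
T_s = v_R/a_R = (12/5)/(5/2) = 0.9600 s
robot in T_r: 2.4000·0.1200 = 0.2880 m
robot under decel: 2.4000²/(2·2.5000) = 1.1520 m
human closes 2.0000·1.0800 = 2.1600 m
C+Z_d+Z_r = 0.1000+0.0600+0.0400 = 0.2000 m
sum ≈ 0.2880+1.1520+2.1600+0.2000 ≈ 3.8000 m = S ✓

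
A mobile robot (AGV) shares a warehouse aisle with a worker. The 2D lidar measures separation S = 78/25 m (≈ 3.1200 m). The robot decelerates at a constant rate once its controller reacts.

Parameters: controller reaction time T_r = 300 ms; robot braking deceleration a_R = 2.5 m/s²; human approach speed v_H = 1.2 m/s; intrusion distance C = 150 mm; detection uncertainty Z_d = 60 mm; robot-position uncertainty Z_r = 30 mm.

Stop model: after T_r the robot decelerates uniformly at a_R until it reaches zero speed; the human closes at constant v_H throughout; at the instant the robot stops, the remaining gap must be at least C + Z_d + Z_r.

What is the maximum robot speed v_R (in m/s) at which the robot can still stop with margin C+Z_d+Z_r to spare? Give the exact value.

v_R_max = 21/10 m/s = 2.1000 m/s

quadratic (1/5)·v² + (39/50)·v + (-63/25) = 0
  disc = (39/50)² − 4·(1/5)·(-63/25) = 6561/2500 ; √disc = 81/50
  v_R = (−(39/50) + 81/50) / (2·(1/5)) = 21/10 m/s
check:
stop time T_s = (21/10)/(5/2) = 0.8400 s
robot in T_r: 2.1000·0.3000 = 0.6300 m
braking distance = 2.1000²/(2·2.5000) = 0.8820 m
human over T_r+T_s: 1.2000·(0.3000+0.8400) = 1.3680 m
margins: 0.1500+0.0600+0.0300 = 0.2400 m
sum ≈ 0.6300+0.8820+1.3680+0.2400 ≈ 3.1200 m = S ✓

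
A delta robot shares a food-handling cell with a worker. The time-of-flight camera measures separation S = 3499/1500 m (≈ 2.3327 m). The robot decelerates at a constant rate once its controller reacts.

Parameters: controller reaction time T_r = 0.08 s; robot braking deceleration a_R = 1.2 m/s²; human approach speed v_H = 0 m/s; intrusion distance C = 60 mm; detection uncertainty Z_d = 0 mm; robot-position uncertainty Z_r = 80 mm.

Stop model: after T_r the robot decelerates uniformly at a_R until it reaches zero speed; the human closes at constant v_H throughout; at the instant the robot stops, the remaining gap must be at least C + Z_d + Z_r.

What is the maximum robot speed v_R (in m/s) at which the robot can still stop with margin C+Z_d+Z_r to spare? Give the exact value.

v_R_max = 11/5 m/s = 2.2000 m/s

quadratic (5/12)·v² + (2/25)·v + (-3289/1500) = 0
  disc = (2/25)² − 4·(5/12)·(-3289/1500) = 82369/22500 ; √disc = 287/150
  v_R = (−(2/25) + 287/150) / (2·(5/12)) = 11/5 m/s
check:
T_s = v_R/a_R = (11/5)/(6/5) = 1.8333 s
reaction-phase robot travel = 2.2000·0.0800 = 0.1760 m
robot under decel: 2.2000²/(2·1.2000) = 2.0167 m
person approaches 0.0000·(0.0800+1.8333) = 0.0000 m
residual clearance needed = 0.0600+0.0000+0.0800 = 0.1400 m
sum ≈ 0.1760+2.0167+0.0000+0.1400 ≈ 2.3327 m = S ✓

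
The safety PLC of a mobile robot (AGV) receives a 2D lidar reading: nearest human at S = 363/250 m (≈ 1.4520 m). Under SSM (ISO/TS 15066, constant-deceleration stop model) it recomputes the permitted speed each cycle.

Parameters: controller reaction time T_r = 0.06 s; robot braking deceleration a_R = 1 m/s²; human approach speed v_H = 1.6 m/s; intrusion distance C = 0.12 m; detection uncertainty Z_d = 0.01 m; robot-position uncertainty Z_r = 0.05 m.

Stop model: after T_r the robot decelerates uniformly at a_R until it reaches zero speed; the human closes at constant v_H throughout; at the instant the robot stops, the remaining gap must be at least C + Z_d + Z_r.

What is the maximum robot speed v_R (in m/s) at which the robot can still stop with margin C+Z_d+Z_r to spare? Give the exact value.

at the boundary: (1/2)·v² + (83/50)·v + (-147/125) = 0
  disc = (83/50)² − 4·(1/2)·(-147/125) = 12769/2500 ; √disc = 113/50
  v_R = (−(83/50) + 113/50) / (2·(1/2)) = 3/5 m/s
check:
braking lasts T_s = (3/5)/1 = 0.6000 s
reaction-phase robot travel = 0.6000·0.0600 = 0.0360 m
robot covers 0.6000·0.6000 − ½·1.0000·0.6000² = 0.1800 m while stopping
human closes 1.6000·0.6600 = 1.0560 m
residual clearance needed = 0.1200+0.0100+0.0500 = 0.1800 m
sum ≈ 0.0360+0.1800+1.0560+0.1800 ≈ 1.4520 m = S ✓

v_R_max = 3/5 m/s = 0.6000 m/s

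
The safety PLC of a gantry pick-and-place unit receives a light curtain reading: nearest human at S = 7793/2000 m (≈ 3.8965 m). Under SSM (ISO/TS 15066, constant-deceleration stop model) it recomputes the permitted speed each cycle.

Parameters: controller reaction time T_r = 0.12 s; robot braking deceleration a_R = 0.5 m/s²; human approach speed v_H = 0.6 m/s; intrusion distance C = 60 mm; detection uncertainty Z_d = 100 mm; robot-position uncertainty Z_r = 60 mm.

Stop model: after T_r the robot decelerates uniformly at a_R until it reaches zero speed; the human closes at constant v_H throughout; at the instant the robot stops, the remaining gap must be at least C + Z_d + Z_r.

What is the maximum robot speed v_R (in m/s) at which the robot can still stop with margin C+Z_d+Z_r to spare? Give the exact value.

v_R_max = 27/20 m/s = 1.3500 m/s

collect terms ⇒ (1)·v_R² + (33/25)·v_R + (-7209/2000) = 0
  disc = (33/25)² − 4·(1)·(-7209/2000) = 40401/2500 ; √disc = 201/50
  v_R = (−(33/25) + 201/50) / (2·(1)) = 27/20 m/s
check:
T_s = v_R/a_R = (27/20)/(1/2) = 2.7000 s
robot in T_r: 1.3500·0.1200 = 0.1620 m
braking distance = 1.3500²/(2·0.5000) = 1.8225 m
person approaches 0.6000·(0.1200+2.7000) = 1.6920 m
C+Z_d+Z_r = 0.0600+0.1000+0.0600 = 0.2200 m
sum ≈ 0.1620+1.8225+1.6920+0.2200 ≈ 3.8965 m = S ✓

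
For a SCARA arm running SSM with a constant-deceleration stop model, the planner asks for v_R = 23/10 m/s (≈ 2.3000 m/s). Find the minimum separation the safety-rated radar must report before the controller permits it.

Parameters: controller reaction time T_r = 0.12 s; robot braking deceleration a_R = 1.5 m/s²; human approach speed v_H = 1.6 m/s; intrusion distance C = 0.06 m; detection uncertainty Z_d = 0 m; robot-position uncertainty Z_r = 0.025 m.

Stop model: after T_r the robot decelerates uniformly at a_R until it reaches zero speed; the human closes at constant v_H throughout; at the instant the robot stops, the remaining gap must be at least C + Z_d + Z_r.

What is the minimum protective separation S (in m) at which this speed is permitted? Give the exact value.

braking lasts T_s = (23/10)/(3/2) = 1.5333 s
reaction-phase robot travel = 2.3000·0.1200 = 0.2760 m
robot under decel: 2.3000²/(2·1.5000) = 1.7633 m
human closes 1.6000·1.6533 = 2.6453 m
residual clearance needed = 0.0600+0.0000+0.0250 = 0.0850 m
S_min ≈ 0.2760+1.7633+2.6453+0.0850  ⇒  S_min = 14309/3000 m

S_min = 14309/3000 m = 4.7697 m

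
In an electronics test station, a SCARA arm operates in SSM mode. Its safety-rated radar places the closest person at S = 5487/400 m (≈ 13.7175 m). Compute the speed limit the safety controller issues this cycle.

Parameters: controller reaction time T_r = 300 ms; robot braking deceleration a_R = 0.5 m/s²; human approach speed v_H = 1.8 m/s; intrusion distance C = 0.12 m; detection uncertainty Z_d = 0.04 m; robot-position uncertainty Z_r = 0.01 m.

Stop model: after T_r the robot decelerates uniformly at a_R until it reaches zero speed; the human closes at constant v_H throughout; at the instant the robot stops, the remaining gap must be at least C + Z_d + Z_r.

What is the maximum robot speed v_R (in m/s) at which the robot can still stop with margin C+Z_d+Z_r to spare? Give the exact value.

v_R_max = 43/20 m/s = 2.1500 m/s

quadratic (1)·v² + (39/10)·v + (-5203/400) = 0
  disc = (39/10)² − 4·(1)·(-5203/400) = 1681/25 ; √disc = 41/5
  v_R = (−(39/10) + 41/5) / (2·(1)) = 43/20 m/s
check:
braking lasts T_s = (43/20)/(1/2) = 4.3000 s
robot covers v_R·T_r = 2.1500·0.3000 = 0.6450 m before braking
robot under decel: 2.1500²/(2·0.5000) = 4.6225 m
person approaches 1.8000·(0.3000+4.3000) = 8.2800 m
margins: 0.1200+0.0400+0.0100 = 0.1700 m
sum ≈ 0.6450+4.6225+8.2800+0.1700 ≈ 13.7175 m = S ✓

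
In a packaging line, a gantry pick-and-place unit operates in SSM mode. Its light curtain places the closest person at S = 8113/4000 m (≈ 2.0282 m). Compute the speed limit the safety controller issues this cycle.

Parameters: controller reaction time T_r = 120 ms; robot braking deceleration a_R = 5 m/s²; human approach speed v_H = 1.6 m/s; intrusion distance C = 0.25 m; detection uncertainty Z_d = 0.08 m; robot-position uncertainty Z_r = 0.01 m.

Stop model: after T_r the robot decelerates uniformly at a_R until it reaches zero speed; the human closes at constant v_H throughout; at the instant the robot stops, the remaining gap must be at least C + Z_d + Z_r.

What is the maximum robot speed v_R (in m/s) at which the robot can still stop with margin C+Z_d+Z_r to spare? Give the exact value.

quadratic (1/10)·v² + (11/25)·v + (-1197/800) = 0
  disc = (11/25)² − 4·(1/10)·(-1197/800) = 7921/10000 ; √disc = 89/100
  v_R = (−(11/25) + 89/100) / (2·(1/10)) = 9/4 m/s
check:
stop time T_s = (9/4)/5 = 0.4500 s
reaction-phase robot travel = 2.2500·0.1200 = 0.2700 m
braking distance = 2.2500²/(2·5.0000) = 0.5062 m
human closes 1.6000·0.5700 = 0.9120 m
margins: 0.2500+0.0800+0.0100 = 0.3400 m
sum ≈ 0.2700+0.5062+0.9120+0.3400 ≈ 2.0282 m = S ✓

v_R_max = 9/4 m/s = 2.2500 m/s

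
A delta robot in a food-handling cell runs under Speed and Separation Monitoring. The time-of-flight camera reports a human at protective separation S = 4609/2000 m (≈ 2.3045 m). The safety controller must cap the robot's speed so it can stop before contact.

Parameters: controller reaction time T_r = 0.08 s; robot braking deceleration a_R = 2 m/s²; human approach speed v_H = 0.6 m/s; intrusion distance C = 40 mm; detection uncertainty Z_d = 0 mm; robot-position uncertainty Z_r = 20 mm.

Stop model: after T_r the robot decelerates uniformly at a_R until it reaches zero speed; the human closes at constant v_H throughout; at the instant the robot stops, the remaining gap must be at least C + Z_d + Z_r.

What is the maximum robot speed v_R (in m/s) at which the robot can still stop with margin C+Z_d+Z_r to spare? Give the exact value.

quadratic (1/4)·v² + (19/50)·v + (-4393/2000) = 0
  disc = (19/50)² − 4·(1/4)·(-4393/2000) = 23409/10000 ; √disc = 153/100
  v_R = (−(19/50) + 153/100) / (2·(1/4)) = 23/10 m/s
check:
braking lasts T_s = (23/10)/2 = 1.1500 s
reaction-phase robot travel = 2.3000·0.0800 = 0.1840 m
braking distance = 2.3000²/(2·2.0000) = 1.3225 m
human closes 0.6000·1.2300 = 0.7380 m
residual clearance needed = 0.0400+0.0000+0.0200 = 0.0600 m
sum ≈ 0.1840+1.3225+0.7380+0.0600 ≈ 2.3045 m = S ✓

v_R_max = 23/10 m/s = 2.3000 m/s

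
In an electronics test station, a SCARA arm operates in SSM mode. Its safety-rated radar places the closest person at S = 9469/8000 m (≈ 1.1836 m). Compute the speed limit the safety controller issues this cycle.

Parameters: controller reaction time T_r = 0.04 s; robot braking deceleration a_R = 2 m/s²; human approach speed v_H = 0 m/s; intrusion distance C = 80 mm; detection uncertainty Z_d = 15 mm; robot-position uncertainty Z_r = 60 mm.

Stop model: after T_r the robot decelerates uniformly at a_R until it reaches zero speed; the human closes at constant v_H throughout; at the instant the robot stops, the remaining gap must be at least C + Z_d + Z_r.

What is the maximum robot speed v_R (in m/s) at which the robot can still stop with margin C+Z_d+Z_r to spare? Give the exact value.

at the boundary: (1/4)·v² + (1/25)·v + (-8229/8000) = 0
  disc = (1/25)² − 4·(1/4)·(-8229/8000) = 41209/40000 ; √disc = 203/200
  v_R = (−(1/25) + 203/200) / (2·(1/4)) = 39/20 m/s
check:
stop time T_s = (39/20)/2 = 0.9750 s
robot covers v_R·T_r = 1.9500·0.0400 = 0.0780 m before braking
braking distance = 1.9500²/(2·2.0000) = 0.9506 m
human over T_r+T_s: 0.0000·(0.0400+0.9750) = 0.0000 m
residual clearance needed = 0.0800+0.0150+0.0600 = 0.1550 m
sum ≈ 0.0780+0.9506+0.0000+0.1550 ≈ 1.1836 m = S ✓

v_R_max = 39/20 m/s = 1.9500 m/s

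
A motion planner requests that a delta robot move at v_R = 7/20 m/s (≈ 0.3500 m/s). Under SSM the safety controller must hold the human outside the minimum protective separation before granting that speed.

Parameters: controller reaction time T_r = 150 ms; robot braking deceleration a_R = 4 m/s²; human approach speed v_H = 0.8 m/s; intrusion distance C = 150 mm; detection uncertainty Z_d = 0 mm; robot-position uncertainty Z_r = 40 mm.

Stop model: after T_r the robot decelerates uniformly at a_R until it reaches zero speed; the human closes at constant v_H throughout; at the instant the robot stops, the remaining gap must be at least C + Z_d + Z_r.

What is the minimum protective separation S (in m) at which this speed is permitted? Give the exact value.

S_min = 1433/3200 m = 0.4478 m

T_s = v_R/a_R = (7/20)/4 = 0.0875 s
robot in T_r: 0.3500·0.1500 = 0.0525 m
braking distance = 0.3500²/(2·4.0000) = 0.0153 m
human closes 0.8000·0.2375 = 0.1900 m
residual clearance needed = 0.1500+0.0000+0.0400 = 0.1900 m
S_min ≈ 0.0525+0.0153+0.1900+0.1900  ⇒  S_min = 1433/3200 m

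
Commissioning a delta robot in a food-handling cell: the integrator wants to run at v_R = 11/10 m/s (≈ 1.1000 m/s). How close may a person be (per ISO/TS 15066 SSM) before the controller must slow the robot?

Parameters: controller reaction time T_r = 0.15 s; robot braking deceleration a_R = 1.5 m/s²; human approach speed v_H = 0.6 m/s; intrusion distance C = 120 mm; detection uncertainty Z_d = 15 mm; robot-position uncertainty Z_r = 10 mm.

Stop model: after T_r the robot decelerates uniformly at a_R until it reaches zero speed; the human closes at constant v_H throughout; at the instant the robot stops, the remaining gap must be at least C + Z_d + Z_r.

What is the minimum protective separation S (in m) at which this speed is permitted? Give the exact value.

braking lasts T_s = (11/10)/(3/2) = 0.7333 s
reaction-phase robot travel = 1.1000·0.1500 = 0.1650 m
robot covers 1.1000·0.7333 − ½·1.5000·0.7333² = 0.4033 m while stopping
person approaches 0.6000·(0.1500+0.7333) = 0.5300 m
residual clearance needed = 0.1200+0.0150+0.0100 = 0.1450 m
S_min ≈ 0.1650+0.4033+0.5300+0.1450  ⇒  S_min = 373/300 m

S_min = 373/300 m = 1.2433 m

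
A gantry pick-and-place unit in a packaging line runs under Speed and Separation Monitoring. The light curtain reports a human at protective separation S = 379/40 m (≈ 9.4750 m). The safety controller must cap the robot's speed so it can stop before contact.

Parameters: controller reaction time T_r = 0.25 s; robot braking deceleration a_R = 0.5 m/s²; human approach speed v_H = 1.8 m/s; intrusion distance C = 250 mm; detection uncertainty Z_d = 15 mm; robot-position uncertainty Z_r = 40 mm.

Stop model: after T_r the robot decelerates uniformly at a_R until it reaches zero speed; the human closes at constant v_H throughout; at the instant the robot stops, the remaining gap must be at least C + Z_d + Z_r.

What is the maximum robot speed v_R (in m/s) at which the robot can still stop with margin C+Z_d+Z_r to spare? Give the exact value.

v_R_max = 8/5 m/s = 1.6000 m/s

quadratic (1)·v² + (77/20)·v + (-218/25) = 0
  disc = (77/20)² − 4·(1)·(-218/25) = 19881/400 ; √disc = 141/20
  v_R = (−(77/20) + 141/20) / (2·(1)) = 8/5 m/s
check:
braking lasts T_s = (8/5)/(1/2) = 3.2000 s
robot covers v_R·T_r = 1.6000·0.2500 = 0.4000 m before braking
braking distance = 1.6000²/(2·0.5000) = 2.5600 m
human closes 1.8000·3.4500 = 6.2100 m
C+Z_d+Z_r = 0.2500+0.0150+0.0400 = 0.3050 m
sum ≈ 0.4000+2.5600+6.2100+0.3050 ≈ 9.4750 m = S ✓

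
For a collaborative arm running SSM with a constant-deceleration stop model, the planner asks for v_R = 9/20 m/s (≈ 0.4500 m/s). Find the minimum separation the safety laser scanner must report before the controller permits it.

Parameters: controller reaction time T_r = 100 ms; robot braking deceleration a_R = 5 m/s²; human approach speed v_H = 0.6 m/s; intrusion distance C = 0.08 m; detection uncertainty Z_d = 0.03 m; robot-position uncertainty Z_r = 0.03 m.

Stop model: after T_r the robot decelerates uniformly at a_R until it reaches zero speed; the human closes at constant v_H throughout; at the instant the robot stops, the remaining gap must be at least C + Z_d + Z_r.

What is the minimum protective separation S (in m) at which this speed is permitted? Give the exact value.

stop time T_s = (9/20)/5 = 0.0900 s
reaction-phase robot travel = 0.4500·0.1000 = 0.0450 m
robot under decel: 0.4500²/(2·5.0000) = 0.0203 m
human over T_r+T_s: 0.6000·(0.1000+0.0900) = 0.1140 m
margins: 0.0800+0.0300+0.0300 = 0.1400 m
S_min ≈ 0.0450+0.0203+0.1140+0.1400  ⇒  S_min = 1277/4000 m

S_min = 1277/4000 m = 0.3192 m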